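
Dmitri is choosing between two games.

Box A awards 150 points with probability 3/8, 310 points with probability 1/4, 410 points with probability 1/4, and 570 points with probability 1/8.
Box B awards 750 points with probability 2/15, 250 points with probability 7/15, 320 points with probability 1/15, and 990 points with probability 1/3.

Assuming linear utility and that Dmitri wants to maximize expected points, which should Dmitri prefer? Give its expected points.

Box B (568 points)

Box A = 3/8 × 150 + 1/4 × 310 + 1/4 × 410 + 1/8 × 570 = 56.25 + 77.5 + 102.5 + 71.25 = 307.5
Box B = 2/15 × 750 + 7/15 × 250 + 1/15 × 320 + 1/3 × 990 = 100 + 116.6667 + 21.3333 + 330 = 568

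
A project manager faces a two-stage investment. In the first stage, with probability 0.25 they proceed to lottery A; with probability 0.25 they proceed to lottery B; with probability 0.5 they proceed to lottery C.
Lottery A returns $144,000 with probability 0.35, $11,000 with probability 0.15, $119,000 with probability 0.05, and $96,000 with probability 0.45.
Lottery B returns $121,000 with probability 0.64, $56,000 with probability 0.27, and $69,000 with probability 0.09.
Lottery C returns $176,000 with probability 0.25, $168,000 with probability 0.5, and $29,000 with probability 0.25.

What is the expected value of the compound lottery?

EV(A) = 0.35 × 144000 + 0.15 × 11000 + 0.05 × 119000 + 0.45 × 96000 = 50400 + 1650 + 5950 + 43200 = 101200
EV(B) = 0.64 × 121000 + 0.27 × 56000 + 0.09 × 69000 = 77440 + 15120 + 6210 = 98770
EV(C) = 0.25 × 176000 + 0.5 × 168000 + 0.25 × 29000 = 44000 + 84000 + 7250 = 135250
Overall = 0.25 × 101200 + 0.25 × 98770 + 0.5 × 135250 = 25300 + 24692.5 + 67625 = 117617.5

$117,617.50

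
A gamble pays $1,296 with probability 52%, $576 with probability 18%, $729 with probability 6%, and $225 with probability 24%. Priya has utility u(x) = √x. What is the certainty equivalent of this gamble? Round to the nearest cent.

E[u] = 0.52·√1296 + 0.18·√576 + 0.06·√729 + 0.24·√225 = 0.52·36 + 0.18·24 + 0.06·27 + 0.24·15 = 28.26
CE = (28.26)² = 798.6276

$798.63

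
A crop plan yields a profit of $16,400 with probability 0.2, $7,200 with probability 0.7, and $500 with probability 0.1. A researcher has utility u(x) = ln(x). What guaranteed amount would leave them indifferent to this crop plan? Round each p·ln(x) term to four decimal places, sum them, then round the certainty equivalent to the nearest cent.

$6,501.58

E[u] = 0.2·ln(16400) + 0.7·ln(7200) + 0.1·ln(500) = 1.9410 + 6.2173 + 0.6215 = 8.7798
CE = e^8.7798 ≈ 6501.58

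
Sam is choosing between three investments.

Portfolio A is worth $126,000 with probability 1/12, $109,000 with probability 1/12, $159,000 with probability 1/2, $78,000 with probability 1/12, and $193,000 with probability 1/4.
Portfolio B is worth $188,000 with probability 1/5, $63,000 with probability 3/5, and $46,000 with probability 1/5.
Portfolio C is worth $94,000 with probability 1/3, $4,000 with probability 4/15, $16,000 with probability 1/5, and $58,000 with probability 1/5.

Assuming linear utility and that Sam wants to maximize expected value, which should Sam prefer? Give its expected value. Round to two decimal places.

Portfolio A = 1/12 × 126000 + 1/12 × 109000 + 1/2 × 159000 + 1/12 × 78000 + 1/4 × 193000 = 10500 + 9083.3333 + 79500 + 6500 + 48250 = 153833.3333
Portfolio B = 1/5 × 188000 + 3/5 × 63000 + 1/5 × 46000 = 37600 + 37800 + 9200 = 84600
Portfolio C = 1/3 × 94000 + 4/15 × 4000 + 1/5 × 16000 + 1/5 × 58000 = 31333.3333 + 1066.6667 + 3200 + 11600 = 47200

Portfolio A ($153,833.33)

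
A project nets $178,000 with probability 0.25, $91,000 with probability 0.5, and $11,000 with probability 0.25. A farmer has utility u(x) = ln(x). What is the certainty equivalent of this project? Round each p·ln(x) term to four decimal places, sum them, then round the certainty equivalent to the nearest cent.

E[u] = 0.25·ln(178000) + 0.5·ln(91000) + 0.25·ln(11000) = 3.0224 + 5.7093 + 2.3264 = 11.0581
CE = e^11.0581 ≈ 63455.87

$63,455.87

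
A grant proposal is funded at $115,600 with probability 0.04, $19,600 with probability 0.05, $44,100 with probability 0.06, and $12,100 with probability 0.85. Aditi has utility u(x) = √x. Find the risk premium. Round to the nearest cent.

$2,482.11

E[u] = 0.04·√115600 + 0.05·√19600 + 0.06·√44100 + 0.85·√12100 = 0.04·340 + 0.05·140 + 0.06·210 + 0.85·110 = 126.7
CE = (126.7)² = 16052.89
Risk premium = EV − CE = 18535 − 16052.89 = 2482.11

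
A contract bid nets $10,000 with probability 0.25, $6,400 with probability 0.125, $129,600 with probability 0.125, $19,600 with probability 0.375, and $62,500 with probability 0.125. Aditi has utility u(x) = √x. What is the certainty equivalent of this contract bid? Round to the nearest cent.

E[u] = 0.25·√10000 + 0.125·√6400 + 0.125·√129600 + 0.375·√19600 + 0.125·√62500 = 0.25·100 + 0.125·80 + 0.125·360 + 0.375·140 + 0.125·250 = 163.75
CE = (163.75)² = 26814.0625

$26,814.06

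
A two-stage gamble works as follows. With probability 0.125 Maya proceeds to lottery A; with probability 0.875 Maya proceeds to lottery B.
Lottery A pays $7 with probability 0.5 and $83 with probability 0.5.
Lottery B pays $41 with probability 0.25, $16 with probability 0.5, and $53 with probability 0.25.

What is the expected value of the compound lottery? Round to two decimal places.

EV(A) = 0.5 × 7 + 0.5 × 83 = 3.5 + 41.5 = 45
EV(B) = 0.25 × 41 + 0.5 × 16 + 0.25 × 53 = 10.25 + 8 + 13.25 = 31.5
Overall = 0.125 × 45 + 0.875 × 31.5 = 5.625 + 27.5625 = 33.1875

$33.19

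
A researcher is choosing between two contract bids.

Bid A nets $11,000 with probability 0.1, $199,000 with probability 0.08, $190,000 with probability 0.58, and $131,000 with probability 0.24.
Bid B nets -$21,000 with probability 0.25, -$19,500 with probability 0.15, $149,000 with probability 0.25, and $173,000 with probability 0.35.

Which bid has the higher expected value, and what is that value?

Bid A ($158,660)

Bid A = 0.1 × 11000 + 0.08 × 199000 + 0.58 × 190000 + 0.24 × 131000 = 1100 + 15920 + 110200 + 31440 = 158660
Bid B = 0.25 × (-21000) + 0.15 × (-19500) + 0.25 × 149000 + 0.35 × 173000 = -5250 − 2925 + 37250 + 60550 = 89625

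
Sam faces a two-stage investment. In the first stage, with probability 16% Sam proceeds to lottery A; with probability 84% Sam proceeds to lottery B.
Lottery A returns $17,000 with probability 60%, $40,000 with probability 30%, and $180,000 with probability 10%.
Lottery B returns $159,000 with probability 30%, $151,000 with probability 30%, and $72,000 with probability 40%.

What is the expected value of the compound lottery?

$108,744

EV(A) = 0.6 × 17000 + 0.3 × 40000 + 0.1 × 180000 = 10200 + 12000 + 18000 = 40200
EV(B) = 0.3 × 159000 + 0.3 × 151000 + 0.4 × 72000 = 47700 + 45300 + 28800 = 121800
Overall = 0.16 × 40200 + 0.84 × 121800 = 6432 + 102312 = 108744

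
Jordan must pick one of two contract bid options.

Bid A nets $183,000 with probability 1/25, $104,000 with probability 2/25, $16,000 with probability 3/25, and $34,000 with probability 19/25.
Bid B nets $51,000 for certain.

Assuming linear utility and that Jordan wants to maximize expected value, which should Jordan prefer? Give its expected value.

Bid B ($51,000)

Bid A = 1/25 × 183000 + 2/25 × 104000 + 3/25 × 16000 + 19/25 × 34000 = 7320 + 8320 + 1920 + 25840 = 43400
Bid B: 51000 (certain)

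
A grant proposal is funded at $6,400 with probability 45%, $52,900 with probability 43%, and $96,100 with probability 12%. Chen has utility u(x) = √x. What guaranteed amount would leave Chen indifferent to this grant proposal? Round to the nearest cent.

$29,618.41

E[u] = 0.45·√6400 + 0.43·√52900 + 0.12·√96100 = 0.45·80 + 0.43·230 + 0.12·310 = 172.1
CE = (172.1)² = 29618.41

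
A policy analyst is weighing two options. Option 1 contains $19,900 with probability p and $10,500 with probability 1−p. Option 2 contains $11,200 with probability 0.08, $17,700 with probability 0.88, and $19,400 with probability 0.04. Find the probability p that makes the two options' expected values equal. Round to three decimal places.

EV(Option 2) = 0.08 × 11200 + 0.88 × 17700 + 0.04 × 19400 = 896 + 15576 + 776 = 17248
p·19900 + (1−p)·10500 = 17248
9400p + 10500 = 17248
p = (17248 − 10500) / 9400

p = 0.718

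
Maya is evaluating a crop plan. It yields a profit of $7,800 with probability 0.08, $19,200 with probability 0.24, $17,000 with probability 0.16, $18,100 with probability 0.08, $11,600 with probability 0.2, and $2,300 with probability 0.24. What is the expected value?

EV = 0.08 × 7800 + 0.24 × 19200 + 0.16 × 17000 + 0.08 × 18100 + 0.2 × 11600 + 0.24 × 2300 = 624 + 4608 + 2720 + 1448 + 2320 + 552 = 12272

$12,272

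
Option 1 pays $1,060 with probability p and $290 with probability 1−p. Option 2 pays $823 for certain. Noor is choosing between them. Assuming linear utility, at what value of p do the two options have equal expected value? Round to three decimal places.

p = 0.692

p·1060 + (1−p)·290 = 823
770p + 290 = 823
p = (823 − 290) / 770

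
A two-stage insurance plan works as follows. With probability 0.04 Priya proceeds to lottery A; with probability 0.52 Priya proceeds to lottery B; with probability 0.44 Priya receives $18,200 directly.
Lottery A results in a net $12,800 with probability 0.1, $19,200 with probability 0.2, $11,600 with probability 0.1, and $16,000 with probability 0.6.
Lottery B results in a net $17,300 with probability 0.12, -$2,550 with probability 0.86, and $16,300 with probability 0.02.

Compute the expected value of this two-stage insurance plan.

$8,751.88

EV(A) = 0.1 × 12800 + 0.2 × 19200 + 0.1 × 11600 + 0.6 × 16000 = 1280 + 3840 + 1160 + 9600 = 15880
EV(B) = 0.12 × 17300 + 0.86 × (-2550) + 0.02 × 16300 = 2076 − 2193 + 326 = 209
Branch C: 18200 (certain)
Overall = 0.04 × 15880 + 0.52 × 209 + 0.44 × 18200 = 635.2 + 108.68 + 8008 = 8751.88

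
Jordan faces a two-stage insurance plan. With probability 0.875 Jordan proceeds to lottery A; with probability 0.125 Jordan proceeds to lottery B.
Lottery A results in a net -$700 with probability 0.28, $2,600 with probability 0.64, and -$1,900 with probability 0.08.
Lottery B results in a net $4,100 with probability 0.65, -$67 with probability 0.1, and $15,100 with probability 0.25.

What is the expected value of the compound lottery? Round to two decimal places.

EV(A) = 0.28 × (-700) + 0.64 × 2600 + 0.08 × (-1900) = -196 + 1664 − 152 = 1316
EV(B) = 0.65 × 4100 + 0.1 × (-67) + 0.25 × 15100 = 2665 − 6.7 + 3775 = 6433.3
Overall = 0.875 × 1316 + 0.125 × 6433.3 = 1151.5 + 804.1625 = 1955.6625

$1,955.66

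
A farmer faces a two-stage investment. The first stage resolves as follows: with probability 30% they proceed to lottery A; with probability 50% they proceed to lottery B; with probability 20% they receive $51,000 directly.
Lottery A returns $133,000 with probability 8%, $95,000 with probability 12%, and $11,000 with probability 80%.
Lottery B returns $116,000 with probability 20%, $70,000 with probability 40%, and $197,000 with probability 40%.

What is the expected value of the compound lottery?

EV(A) = 0.08 × 133000 + 0.12 × 95000 + 0.8 × 11000 = 10640 + 11400 + 8800 = 30840
EV(B) = 0.2 × 116000 + 0.4 × 70000 + 0.4 × 197000 = 23200 + 28000 + 78800 = 130000
Branch C: 51000 (certain)
Overall = 0.3 × 30840 + 0.5 × 130000 + 0.2 × 51000 = 9252 + 65000 + 10200 = 84452

$84,452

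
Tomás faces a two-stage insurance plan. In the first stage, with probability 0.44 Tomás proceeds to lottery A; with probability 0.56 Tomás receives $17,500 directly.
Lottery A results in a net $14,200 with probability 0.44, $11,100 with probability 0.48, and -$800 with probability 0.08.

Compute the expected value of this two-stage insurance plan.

EV(A) = 0.44 × 14200 + 0.48 × 11100 + 0.08 × (-800) = 6248 + 5328 − 64 = 11512
Branch B: 17500 (certain)
Overall = 0.44 × 11512 + 0.56 × 17500 = 5065.28 + 9800 = 14865.28

$14,865.28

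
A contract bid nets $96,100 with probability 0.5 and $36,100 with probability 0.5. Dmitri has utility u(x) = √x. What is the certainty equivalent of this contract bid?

$62,500

E[u] = 0.5·√96100 + 0.5·√36100 = 0.5·310 + 0.5·190 = 250
CE = (250)² = 62500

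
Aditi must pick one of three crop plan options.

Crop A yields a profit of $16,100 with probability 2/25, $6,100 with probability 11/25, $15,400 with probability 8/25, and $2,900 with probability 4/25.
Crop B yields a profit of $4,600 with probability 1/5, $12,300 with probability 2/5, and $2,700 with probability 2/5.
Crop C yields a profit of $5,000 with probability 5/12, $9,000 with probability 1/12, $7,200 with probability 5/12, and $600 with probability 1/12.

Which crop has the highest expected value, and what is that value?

Crop A = 2/25 × 16100 + 11/25 × 6100 + 8/25 × 15400 + 4/25 × 2900 = 1288 + 2684 + 4928 + 464 = 9364
Crop B = 1/5 × 4600 + 2/5 × 12300 + 2/5 × 2700 = 920 + 4920 + 1080 = 6920
Crop C = 5/12 × 5000 + 1/12 × 9000 + 5/12 × 7200 + 1/12 × 600 = 2083.3333 + 750 + 3000 + 50 = 5883.3333

Crop A ($9,364)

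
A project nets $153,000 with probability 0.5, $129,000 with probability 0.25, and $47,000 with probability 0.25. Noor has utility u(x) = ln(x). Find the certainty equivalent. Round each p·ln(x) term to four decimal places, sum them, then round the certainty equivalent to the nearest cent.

E[u] = 0.5·ln(153000) + 0.25·ln(129000) + 0.25·ln(47000) = 5.9691 + 2.9419 + 2.6895 = 11.6005
CE = e^11.6005 ≈ 109152.36

$109,152.36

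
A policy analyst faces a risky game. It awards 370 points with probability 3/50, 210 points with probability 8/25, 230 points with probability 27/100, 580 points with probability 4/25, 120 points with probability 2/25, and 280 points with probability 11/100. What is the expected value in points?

EV = 3/50 × 370 + 8/25 × 210 + 27/100 × 230 + 4/25 × 580 + 2/25 × 120 + 11/100 × 280 = 22.2 + 67.2 + 62.1 + 92.8 + 9.6 + 30.8 = 284.7

284.7 points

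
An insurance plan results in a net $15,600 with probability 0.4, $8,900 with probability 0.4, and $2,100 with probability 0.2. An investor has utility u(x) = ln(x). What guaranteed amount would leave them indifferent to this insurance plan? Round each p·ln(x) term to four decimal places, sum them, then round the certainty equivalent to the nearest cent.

E[u] = 0.4·ln(15600) + 0.4·ln(8900) + 0.2·ln(2100) = 3.8620 + 3.6375 + 1.5299 = 9.0294
CE = e^9.0294 ≈ 8344.85

$8,344.85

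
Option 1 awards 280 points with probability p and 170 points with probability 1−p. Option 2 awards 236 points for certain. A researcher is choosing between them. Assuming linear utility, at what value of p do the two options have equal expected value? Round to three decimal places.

p·280 + (1−p)·170 = 236
110p + 170 = 236
p = (236 − 170) / 110

p = 0.600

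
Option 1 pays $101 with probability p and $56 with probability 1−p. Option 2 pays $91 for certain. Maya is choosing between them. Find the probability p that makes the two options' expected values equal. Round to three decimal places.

p = 0.778

p·101 + (1−p)·56 = 91
45p + 56 = 91
p = (91 − 56) / 45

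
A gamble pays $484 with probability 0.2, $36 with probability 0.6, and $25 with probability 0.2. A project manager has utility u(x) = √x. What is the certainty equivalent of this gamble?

E[u] = 0.2·√484 + 0.6·√36 + 0.2·√25 = 0.2·22 + 0.6·6 + 0.2·5 = 9
CE = (9)² = 81

$81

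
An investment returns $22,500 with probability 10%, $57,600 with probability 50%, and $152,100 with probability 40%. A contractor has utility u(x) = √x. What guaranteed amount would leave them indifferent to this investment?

$84,681

E[u] = 0.1·√22500 + 0.5·√57600 + 0.4·√152100 = 0.1·150 + 0.5·240 + 0.4·390 = 291
CE = (291)² = 84681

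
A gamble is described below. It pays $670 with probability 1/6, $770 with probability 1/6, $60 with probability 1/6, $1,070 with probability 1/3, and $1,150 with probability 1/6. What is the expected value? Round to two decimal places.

$798.33

EV = 1/6 × 670 + 1/6 × 770 + 1/6 × 60 + 1/3 × 1070 + 1/6 × 1150 = 111.6667 + 128.3333 + 10 + 356.6667 + 191.6667 = 798.3333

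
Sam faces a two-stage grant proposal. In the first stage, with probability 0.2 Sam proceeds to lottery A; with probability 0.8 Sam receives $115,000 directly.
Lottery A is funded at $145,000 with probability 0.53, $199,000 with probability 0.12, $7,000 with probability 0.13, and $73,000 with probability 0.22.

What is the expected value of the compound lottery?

EV(A) = 0.53 × 145000 + 0.12 × 199000 + 0.13 × 7000 + 0.22 × 73000 = 76850 + 23880 + 910 + 16060 = 117700
Branch B: 115000 (certain)
Overall = 0.2 × 117700 + 0.8 × 115000 = 23540 + 92000 = 115540

$115,540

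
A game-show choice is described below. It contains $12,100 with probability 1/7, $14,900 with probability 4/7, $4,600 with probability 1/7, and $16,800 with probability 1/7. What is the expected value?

EV = 1/7 × 12100 + 4/7 × 14900 + 1/7 × 4600 + 1/7 × 16800 = 1728.5714 + 8514.2857 + 657.1429 + 2400 = 13300

$13,300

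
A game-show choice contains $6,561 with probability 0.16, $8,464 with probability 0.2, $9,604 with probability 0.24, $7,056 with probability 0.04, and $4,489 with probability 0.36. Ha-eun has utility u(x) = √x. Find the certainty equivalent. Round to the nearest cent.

$6,783.17

E[u] = 0.16·√6561 + 0.2·√8464 + 0.24·√9604 + 0.04·√7056 + 0.36·√4489 = 0.16·81 + 0.2·92 + 0.24·98 + 0.04·84 + 0.36·67 = 82.36
CE = (82.36)² = 6783.1696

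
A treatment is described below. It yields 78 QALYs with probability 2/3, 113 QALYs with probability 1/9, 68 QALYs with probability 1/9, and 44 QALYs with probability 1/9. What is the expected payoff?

77 QALYs

EV = 2/3 × 78 + 1/9 × 113 + 1/9 × 68 + 1/9 × 44 = 52 + 12.5556 + 7.5556 + 4.8889 = 77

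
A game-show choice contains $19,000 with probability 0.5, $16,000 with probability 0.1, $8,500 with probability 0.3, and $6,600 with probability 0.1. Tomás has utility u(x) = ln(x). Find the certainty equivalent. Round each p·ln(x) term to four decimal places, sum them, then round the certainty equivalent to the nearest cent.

E[u] = 0.5·ln(19000) + 0.1·ln(16000) + 0.3·ln(8500) + 0.1·ln(6600) = 4.9261 + 0.9680 + 2.7143 + 0.8795 = 9.4879
CE = e^9.4879 ≈ 13199.05

$13,199.05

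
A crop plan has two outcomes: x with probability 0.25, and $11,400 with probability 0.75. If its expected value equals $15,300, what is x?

x = $27,000

0.25·x + 0.75·11400 = 15300
0.25·x = 15300 − 8550 = 6750
x = 6750 / 0.25 = 27000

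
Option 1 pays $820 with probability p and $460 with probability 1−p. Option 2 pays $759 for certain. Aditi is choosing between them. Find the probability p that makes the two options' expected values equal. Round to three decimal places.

p·820 + (1−p)·460 = 759
360p + 460 = 759
p = (759 − 460) / 360

p = 0.831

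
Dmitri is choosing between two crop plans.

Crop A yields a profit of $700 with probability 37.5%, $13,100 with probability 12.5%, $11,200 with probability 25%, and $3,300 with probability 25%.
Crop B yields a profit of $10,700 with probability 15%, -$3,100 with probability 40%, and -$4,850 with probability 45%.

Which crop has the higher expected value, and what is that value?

Crop A = 0.375 × 700 + 0.125 × 13100 + 0.25 × 11200 + 0.25 × 3300 = 262.5 + 1637.5 + 2800 + 825 = 5525
Crop B = 0.15 × 10700 + 0.4 × (-3100) + 0.45 × (-4850) = 1605 − 1240 − 2182.5 = -1817.5

Crop A ($5,525)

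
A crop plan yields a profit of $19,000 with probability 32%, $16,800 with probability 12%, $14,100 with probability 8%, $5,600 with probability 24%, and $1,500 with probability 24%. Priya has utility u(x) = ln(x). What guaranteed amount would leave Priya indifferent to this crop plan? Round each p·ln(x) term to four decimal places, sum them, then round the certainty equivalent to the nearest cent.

E[u] = 0.32·ln(19000) + 0.12·ln(16800) + 0.08·ln(14100) + 0.24·ln(5600) + 0.24·ln(1500) = 3.1527 + 1.1675 + 0.7643 + 2.0713 + 1.7552 = 8.9110
CE = e^8.9110 ≈ 7413.07

$7,413.07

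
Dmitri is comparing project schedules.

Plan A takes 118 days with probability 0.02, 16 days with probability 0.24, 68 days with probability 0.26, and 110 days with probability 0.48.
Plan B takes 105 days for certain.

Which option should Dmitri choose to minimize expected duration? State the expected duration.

Plan A = 0.02 × 118 + 0.24 × 16 + 0.26 × 68 + 0.48 × 110 = 2.36 + 3.84 + 17.68 + 52.8 = 76.68
Plan B: 105 (certain)

Plan A (76.68 days)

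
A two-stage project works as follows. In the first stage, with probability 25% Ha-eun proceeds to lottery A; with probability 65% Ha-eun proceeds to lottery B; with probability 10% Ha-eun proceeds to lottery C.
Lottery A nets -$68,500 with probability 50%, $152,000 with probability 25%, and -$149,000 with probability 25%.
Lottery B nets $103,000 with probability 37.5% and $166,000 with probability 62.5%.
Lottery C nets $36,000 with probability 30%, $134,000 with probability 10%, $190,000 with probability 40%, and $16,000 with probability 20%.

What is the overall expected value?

$94,508.75

EV(A) = 0.5 × (-68500) + 0.25 × 152000 + 0.25 × (-149000) = -34250 + 38000 − 37250 = -33500
EV(B) = 0.375 × 103000 + 0.625 × 166000 = 38625 + 103750 = 142375
EV(C) = 0.3 × 36000 + 0.1 × 134000 + 0.4 × 190000 + 0.2 × 16000 = 10800 + 13400 + 76000 + 3200 = 103400
Overall = 0.25 × (-33500) + 0.65 × 142375 + 0.1 × 103400 = -8375 + 92543.75 + 10340 = 94508.75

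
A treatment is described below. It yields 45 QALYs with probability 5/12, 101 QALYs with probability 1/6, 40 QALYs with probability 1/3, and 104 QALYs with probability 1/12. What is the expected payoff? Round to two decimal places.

EV = 5/12 × 45 + 1/6 × 101 + 1/3 × 40 + 1/12 × 104 = 18.75 + 16.8333 + 13.3333 + 8.6667 = 57.5833

57.58 QALYs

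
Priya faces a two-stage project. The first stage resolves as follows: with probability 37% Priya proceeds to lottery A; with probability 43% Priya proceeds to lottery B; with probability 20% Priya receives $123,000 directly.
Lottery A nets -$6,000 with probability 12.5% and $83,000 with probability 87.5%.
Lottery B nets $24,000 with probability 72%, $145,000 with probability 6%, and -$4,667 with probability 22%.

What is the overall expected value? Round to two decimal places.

$61,923.65

EV(A) = 0.125 × (-6000) + 0.875 × 83000 = -750 + 72625 = 71875
EV(B) = 0.72 × 24000 + 0.06 × 145000 + 0.22 × (-4667) = 17280 + 8700 − 1026.74 = 24953.26
Branch C: 123000 (certain)
Overall = 0.37 × 71875 + 0.43 × 24953.26 + 0.2 × 123000 = 26593.75 + 10729.9018 + 24600 = 61923.6518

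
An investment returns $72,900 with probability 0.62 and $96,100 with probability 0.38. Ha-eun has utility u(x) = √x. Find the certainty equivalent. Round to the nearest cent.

E[u] = 0.62·√72900 + 0.38·√96100 = 0.62·270 + 0.38·310 = 285.2
CE = (285.2)² = 81339.04

$81,339.04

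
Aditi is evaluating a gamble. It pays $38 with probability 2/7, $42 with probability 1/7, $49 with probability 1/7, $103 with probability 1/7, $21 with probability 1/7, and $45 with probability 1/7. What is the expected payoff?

$48

EV = 2/7 × 38 + 1/7 × 42 + 1/7 × 49 + 1/7 × 103 + 1/7 × 21 + 1/7 × 45 = 10.8571 + 6 + 7 + 14.7143 + 3 + 6.4286 = 48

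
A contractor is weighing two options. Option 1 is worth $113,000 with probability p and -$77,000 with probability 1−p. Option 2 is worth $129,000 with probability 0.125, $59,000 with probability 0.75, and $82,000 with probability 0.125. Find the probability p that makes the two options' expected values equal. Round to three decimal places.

p = 0.777

EV(Option 2) = 0.125 × 129000 + 0.75 × 59000 + 0.125 × 82000 = 16125 + 44250 + 10250 = 70625
p·113000 + (1−p)·(-77000) = 70625
190000p − 77000 = 70625
p = (70625 + 77000) / 190000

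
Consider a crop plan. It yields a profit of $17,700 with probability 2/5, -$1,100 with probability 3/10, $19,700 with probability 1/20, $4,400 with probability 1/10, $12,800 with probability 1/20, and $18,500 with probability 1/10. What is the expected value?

$10,665

EV = 2/5 × 17700 + 3/10 × (-1100) + 1/20 × 19700 + 1/10 × 4400 + 1/20 × 12800 + 1/10 × 18500 = 7080 − 330 + 985 + 440 + 640 + 1850 = 10665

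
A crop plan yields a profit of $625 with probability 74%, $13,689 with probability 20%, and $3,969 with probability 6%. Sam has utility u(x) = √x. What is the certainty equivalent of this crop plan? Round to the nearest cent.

$2,086.66

E[u] = 0.74·√625 + 0.2·√13689 + 0.06·√3969 = 0.74·25 + 0.2·117 + 0.06·63 = 45.68
CE = (45.68)² = 2086.6624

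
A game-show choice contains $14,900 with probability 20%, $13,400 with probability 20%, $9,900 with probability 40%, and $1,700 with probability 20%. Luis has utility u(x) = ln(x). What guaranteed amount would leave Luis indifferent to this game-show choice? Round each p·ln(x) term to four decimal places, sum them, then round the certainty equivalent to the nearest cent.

$8,024.06

E[u] = 0.2·ln(14900) + 0.2·ln(13400) + 0.4·ln(9900) + 0.2·ln(1700) = 1.9218 + 1.9006 + 3.6801 + 1.4877 = 8.9902
CE = e^8.9902 ≈ 8024.06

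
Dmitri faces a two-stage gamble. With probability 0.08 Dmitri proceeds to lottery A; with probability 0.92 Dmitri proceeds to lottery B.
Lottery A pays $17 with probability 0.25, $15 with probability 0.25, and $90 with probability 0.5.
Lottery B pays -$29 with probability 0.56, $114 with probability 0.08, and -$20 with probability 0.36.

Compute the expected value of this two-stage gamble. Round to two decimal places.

-$8.93

EV(A) = 0.25 × 17 + 0.25 × 15 + 0.5 × 90 = 4.25 + 3.75 + 45 = 53
EV(B) = 0.56 × (-29) + 0.08 × 114 + 0.36 × (-20) = -16.24 + 9.12 − 7.2 = -14.32
Overall = 0.08 × 53 + 0.92 × (-14.32) = 4.24 − 13.1744 = -8.9344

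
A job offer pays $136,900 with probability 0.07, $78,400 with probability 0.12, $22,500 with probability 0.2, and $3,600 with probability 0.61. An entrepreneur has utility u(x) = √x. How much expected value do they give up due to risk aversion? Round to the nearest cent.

E[u] = 0.07·√136900 + 0.12·√78400 + 0.2·√22500 + 0.61·√3600 = 0.07·370 + 0.12·280 + 0.2·150 + 0.61·60 = 126.1
CE = (126.1)² = 15901.21
Risk premium = EV − CE = 25687 − 15901.21 = 9785.79

$9,785.79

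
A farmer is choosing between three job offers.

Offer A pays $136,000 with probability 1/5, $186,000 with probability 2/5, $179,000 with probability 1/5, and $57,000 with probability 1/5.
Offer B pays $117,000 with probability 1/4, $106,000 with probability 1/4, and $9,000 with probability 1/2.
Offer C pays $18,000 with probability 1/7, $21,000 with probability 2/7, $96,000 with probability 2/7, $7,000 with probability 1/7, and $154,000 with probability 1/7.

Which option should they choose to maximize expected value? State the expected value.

Offer A ($148,800)

Offer A = 1/5 × 136000 + 2/5 × 186000 + 1/5 × 179000 + 1/5 × 57000 = 27200 + 74400 + 35800 + 11400 = 148800
Offer B = 1/4 × 117000 + 1/4 × 106000 + 1/2 × 9000 = 29250 + 26500 + 4500 = 60250
Offer C = 1/7 × 18000 + 2/7 × 21000 + 2/7 × 96000 + 1/7 × 7000 + 1/7 × 154000 = 2571.4286 + 6000 + 27428.5714 + 1000 + 22000 = 59000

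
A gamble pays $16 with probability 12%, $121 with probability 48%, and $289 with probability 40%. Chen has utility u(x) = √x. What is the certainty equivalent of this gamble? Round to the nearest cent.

E[u] = 0.12·√16 + 0.48·√121 + 0.4·√289 = 0.12·4 + 0.48·11 + 0.4·17 = 12.56
CE = (12.56)² = 157.7536

$157.75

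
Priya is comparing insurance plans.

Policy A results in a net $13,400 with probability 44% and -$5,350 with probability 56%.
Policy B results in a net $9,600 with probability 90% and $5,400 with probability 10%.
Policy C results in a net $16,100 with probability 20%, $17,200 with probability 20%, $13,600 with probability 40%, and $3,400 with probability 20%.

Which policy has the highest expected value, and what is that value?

Policy A = 0.44 × 13400 + 0.56 × (-5350) = 5896 − 2996 = 2900
Policy B = 0.9 × 9600 + 0.1 × 5400 = 8640 + 540 = 9180
Policy C = 0.2 × 16100 + 0.2 × 17200 + 0.4 × 13600 + 0.2 × 3400 = 3220 + 3440 + 5440 + 680 = 12780

Policy C ($12,780)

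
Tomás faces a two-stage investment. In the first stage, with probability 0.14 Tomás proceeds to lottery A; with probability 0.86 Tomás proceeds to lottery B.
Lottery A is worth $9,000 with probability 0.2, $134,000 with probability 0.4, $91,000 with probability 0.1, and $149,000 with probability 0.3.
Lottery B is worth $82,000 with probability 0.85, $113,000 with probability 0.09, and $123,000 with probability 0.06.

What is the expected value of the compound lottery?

EV(A) = 0.2 × 9000 + 0.4 × 134000 + 0.1 × 91000 + 0.3 × 149000 = 1800 + 53600 + 9100 + 44700 = 109200
EV(B) = 0.85 × 82000 + 0.09 × 113000 + 0.06 × 123000 = 69700 + 10170 + 7380 = 87250
Overall = 0.14 × 109200 + 0.86 × 87250 = 15288 + 75035 = 90323

$90,323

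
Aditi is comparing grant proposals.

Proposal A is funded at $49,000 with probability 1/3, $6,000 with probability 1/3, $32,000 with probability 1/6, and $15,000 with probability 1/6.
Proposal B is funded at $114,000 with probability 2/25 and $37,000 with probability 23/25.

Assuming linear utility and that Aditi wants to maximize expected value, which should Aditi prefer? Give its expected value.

Proposal A = 1/3 × 49000 + 1/3 × 6000 + 1/6 × 32000 + 1/6 × 15000 = 16333.3333 + 2000 + 5333.3333 + 2500 = 26166.6667
Proposal B = 2/25 × 114000 + 23/25 × 37000 = 9120 + 34040 = 43160

Proposal B ($43,160)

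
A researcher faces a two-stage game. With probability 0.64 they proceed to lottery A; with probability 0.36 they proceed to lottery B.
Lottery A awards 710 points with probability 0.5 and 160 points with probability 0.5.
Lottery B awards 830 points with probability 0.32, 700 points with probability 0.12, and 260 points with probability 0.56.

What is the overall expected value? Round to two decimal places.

EV(A) = 0.5 × 710 + 0.5 × 160 = 355 + 80 = 435
EV(B) = 0.32 × 830 + 0.12 × 700 + 0.56 × 260 = 265.6 + 84 + 145.6 = 495.2
Overall = 0.64 × 435 + 0.36 × 495.2 = 278.4 + 178.272 = 456.672

456.67 points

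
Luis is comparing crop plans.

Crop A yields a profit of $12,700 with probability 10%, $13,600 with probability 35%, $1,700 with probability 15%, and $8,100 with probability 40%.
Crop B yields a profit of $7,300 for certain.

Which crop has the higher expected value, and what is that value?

Crop A = 0.1 × 12700 + 0.35 × 13600 + 0.15 × 1700 + 0.4 × 8100 = 1270 + 4760 + 255 + 3240 = 9525
Crop B: 7300 (certain)

Crop A ($9,525)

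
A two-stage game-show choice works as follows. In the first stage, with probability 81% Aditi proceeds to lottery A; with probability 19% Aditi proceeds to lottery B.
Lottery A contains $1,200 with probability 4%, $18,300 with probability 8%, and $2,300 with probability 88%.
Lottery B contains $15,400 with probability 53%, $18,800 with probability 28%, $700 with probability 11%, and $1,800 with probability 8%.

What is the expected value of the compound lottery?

$5,457.09

EV(A) = 0.04 × 1200 + 0.08 × 18300 + 0.88 × 2300 = 48 + 1464 + 2024 = 3536
EV(B) = 0.53 × 15400 + 0.28 × 18800 + 0.11 × 700 + 0.08 × 1800 = 8162 + 5264 + 77 + 144 = 13647
Overall = 0.81 × 3536 + 0.19 × 13647 = 2864.16 + 2592.93 = 5457.09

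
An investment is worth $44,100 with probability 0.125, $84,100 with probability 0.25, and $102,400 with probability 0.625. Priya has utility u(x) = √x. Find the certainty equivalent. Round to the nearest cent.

$89,251.56

E[u] = 0.125·√44100 + 0.25·√84100 + 0.625·√102400 = 0.125·210 + 0.25·290 + 0.625·320 = 298.75
CE = (298.75)² = 89251.5625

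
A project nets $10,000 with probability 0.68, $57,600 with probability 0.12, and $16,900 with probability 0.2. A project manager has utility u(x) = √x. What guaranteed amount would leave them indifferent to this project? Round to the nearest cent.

$15,079.84

E[u] = 0.68·√10000 + 0.12·√57600 + 0.2·√16900 = 0.68·100 + 0.12·240 + 0.2·130 = 122.8
CE = (122.8)² = 15079.84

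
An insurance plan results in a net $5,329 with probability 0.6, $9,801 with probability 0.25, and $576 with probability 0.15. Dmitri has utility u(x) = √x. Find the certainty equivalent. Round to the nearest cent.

$5,205.62

E[u] = 0.6·√5329 + 0.25·√9801 + 0.15·√576 = 0.6·73 + 0.25·99 + 0.15·24 = 72.15
CE = (72.15)² = 5205.6225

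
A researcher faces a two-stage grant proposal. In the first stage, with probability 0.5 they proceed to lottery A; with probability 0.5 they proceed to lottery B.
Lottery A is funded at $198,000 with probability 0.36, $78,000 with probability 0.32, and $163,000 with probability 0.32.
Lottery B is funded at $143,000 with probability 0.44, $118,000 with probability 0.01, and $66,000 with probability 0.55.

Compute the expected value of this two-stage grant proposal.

$124,400

EV(A) = 0.36 × 198000 + 0.32 × 78000 + 0.32 × 163000 = 71280 + 24960 + 52160 = 148400
EV(B) = 0.44 × 143000 + 0.01 × 118000 + 0.55 × 66000 = 62920 + 1180 + 36300 = 100400
Overall = 0.5 × 148400 + 0.5 × 100400 = 74200 + 50200 = 124400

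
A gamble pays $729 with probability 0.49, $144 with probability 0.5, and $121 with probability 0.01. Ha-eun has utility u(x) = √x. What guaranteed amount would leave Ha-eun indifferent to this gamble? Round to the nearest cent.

E[u] = 0.49·√729 + 0.5·√144 + 0.01·√121 = 0.49·27 + 0.5·12 + 0.01·11 = 19.34
CE = (19.34)² = 374.0356

$374.04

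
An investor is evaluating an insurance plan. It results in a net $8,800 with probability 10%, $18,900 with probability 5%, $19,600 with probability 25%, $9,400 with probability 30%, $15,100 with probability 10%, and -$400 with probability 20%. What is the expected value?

EV = 0.1 × 8800 + 0.05 × 18900 + 0.25 × 19600 + 0.3 × 9400 + 0.1 × 15100 + 0.2 × (-400) = 880 + 945 + 4900 + 2820 + 1510 − 80 = 10975

$10,975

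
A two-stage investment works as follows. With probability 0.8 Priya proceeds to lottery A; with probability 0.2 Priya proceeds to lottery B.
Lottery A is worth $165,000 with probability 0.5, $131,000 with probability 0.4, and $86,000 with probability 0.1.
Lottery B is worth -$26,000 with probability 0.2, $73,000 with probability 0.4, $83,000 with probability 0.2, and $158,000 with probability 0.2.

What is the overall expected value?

$129,240

EV(A) = 0.5 × 165000 + 0.4 × 131000 + 0.1 × 86000 = 82500 + 52400 + 8600 = 143500
EV(B) = 0.2 × (-26000) + 0.4 × 73000 + 0.2 × 83000 + 0.2 × 158000 = -5200 + 29200 + 16600 + 31600 = 72200
Overall = 0.8 × 143500 + 0.2 × 72200 = 114800 + 14440 = 129240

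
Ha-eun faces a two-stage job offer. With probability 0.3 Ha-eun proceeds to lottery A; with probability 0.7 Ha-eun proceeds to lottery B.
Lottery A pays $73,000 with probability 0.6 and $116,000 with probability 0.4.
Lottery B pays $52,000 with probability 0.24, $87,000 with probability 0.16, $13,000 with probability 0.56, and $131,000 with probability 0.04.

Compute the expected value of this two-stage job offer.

$54,304

EV(A) = 0.6 × 73000 + 0.4 × 116000 = 43800 + 46400 = 90200
EV(B) = 0.24 × 52000 + 0.16 × 87000 + 0.56 × 13000 + 0.04 × 131000 = 12480 + 13920 + 7280 + 5240 = 38920
Overall = 0.3 × 90200 + 0.7 × 38920 = 27060 + 27244 = 54304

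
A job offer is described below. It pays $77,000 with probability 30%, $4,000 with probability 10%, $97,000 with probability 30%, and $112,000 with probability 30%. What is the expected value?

EV = 0.3 × 77000 + 0.1 × 4000 + 0.3 × 97000 + 0.3 × 112000 = 23100 + 400 + 29100 + 33600 = 86200

$86,200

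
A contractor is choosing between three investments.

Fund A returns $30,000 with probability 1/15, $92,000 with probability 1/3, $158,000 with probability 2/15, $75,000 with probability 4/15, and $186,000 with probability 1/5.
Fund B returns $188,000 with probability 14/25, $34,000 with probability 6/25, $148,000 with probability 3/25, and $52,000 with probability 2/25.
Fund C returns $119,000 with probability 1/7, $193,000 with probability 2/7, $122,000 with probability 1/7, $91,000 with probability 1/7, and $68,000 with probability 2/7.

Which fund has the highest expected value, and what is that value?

Fund B ($135,360)

Fund A = 1/15 × 30000 + 1/3 × 92000 + 2/15 × 158000 + 4/15 × 75000 + 1/5 × 186000 = 2000 + 30666.6667 + 21066.6667 + 20000 + 37200 = 110933.3333
Fund B = 14/25 × 188000 + 6/25 × 34000 + 3/25 × 148000 + 2/25 × 52000 = 105280 + 8160 + 17760 + 4160 = 135360
Fund C = 1/7 × 119000 + 2/7 × 193000 + 1/7 × 122000 + 1/7 × 91000 + 2/7 × 68000 = 17000 + 55142.8571 + 17428.5714 + 13000 + 19428.5714 = 122000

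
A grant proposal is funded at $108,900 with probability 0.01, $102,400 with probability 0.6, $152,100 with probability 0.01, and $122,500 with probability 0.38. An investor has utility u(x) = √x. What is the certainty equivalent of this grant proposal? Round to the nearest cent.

$110,356.84

E[u] = 0.01·√108900 + 0.6·√102400 + 0.01·√152100 + 0.38·√122500 = 0.01·330 + 0.6·320 + 0.01·390 + 0.38·350 = 332.2
CE = (332.2)² = 110356.84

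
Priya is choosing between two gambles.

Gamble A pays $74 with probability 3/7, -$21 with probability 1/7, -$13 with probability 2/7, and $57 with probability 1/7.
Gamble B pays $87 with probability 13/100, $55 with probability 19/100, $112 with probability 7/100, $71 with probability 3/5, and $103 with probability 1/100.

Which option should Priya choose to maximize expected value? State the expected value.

Gamble A = 3/7 × 74 + 1/7 × (-21) + 2/7 × (-13) + 1/7 × 57 = 31.7143 − 3 − 3.7143 + 8.1429 = 33.1429
Gamble B = 13/100 × 87 + 19/100 × 55 + 7/100 × 112 + 3/5 × 71 + 1/100 × 103 = 11.31 + 10.45 + 7.84 + 42.6 + 1.03 = 73.23

Gamble B ($73.23)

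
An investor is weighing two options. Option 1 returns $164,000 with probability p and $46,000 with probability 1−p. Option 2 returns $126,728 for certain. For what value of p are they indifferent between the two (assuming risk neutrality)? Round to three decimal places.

p·164000 + (1−p)·46000 = 126728
118000p + 46000 = 126728
p = (126728 − 46000) / 118000

p = 0.684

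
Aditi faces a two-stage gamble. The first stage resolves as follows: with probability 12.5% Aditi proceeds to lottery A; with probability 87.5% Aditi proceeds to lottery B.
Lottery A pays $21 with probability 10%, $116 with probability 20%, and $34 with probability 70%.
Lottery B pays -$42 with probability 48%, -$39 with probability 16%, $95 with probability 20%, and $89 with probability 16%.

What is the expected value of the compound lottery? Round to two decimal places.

$12.12

EV(A) = 0.1 × 21 + 0.2 × 116 + 0.7 × 34 = 2.1 + 23.2 + 23.8 = 49.1
EV(B) = 0.48 × (-42) + 0.16 × (-39) + 0.2 × 95 + 0.16 × 89 = -20.16 − 6.24 + 19 + 14.24 = 6.84
Overall = 0.125 × 49.1 + 0.875 × 6.84 = 6.1375 + 5.985 = 12.1225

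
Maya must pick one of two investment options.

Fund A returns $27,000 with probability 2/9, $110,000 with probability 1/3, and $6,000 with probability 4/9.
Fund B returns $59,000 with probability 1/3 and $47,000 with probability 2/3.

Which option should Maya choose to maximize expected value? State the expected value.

Fund A = 2/9 × 27000 + 1/3 × 110000 + 4/9 × 6000 = 6000 + 36666.6667 + 2666.6667 = 45333.3333
Fund B = 1/3 × 59000 + 2/3 × 47000 = 19666.6667 + 31333.3333 = 51000

Fund B ($51,000)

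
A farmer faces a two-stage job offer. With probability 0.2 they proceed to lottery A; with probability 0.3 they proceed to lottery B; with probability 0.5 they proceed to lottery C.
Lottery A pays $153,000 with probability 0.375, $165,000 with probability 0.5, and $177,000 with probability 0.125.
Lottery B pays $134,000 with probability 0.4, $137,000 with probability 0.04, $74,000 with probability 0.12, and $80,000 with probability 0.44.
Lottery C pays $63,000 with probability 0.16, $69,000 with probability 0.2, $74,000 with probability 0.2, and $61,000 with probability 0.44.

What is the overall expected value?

EV(A) = 0.375 × 153000 + 0.5 × 165000 + 0.125 × 177000 = 57375 + 82500 + 22125 = 162000
EV(B) = 0.4 × 134000 + 0.04 × 137000 + 0.12 × 74000 + 0.44 × 80000 = 53600 + 5480 + 8880 + 35200 = 103160
EV(C) = 0.16 × 63000 + 0.2 × 69000 + 0.2 × 74000 + 0.44 × 61000 = 10080 + 13800 + 14800 + 26840 = 65520
Overall = 0.2 × 162000 + 0.3 × 103160 + 0.5 × 65520 = 32400 + 30948 + 32760 = 96108

$96,108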